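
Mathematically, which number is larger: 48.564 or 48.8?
48.8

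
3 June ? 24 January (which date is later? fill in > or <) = >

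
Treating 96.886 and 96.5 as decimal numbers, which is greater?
96.886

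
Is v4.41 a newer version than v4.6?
Yes. Version numbers are compared segment by segment as integers, not as decimals: minor version 41 > 6, so v4.41 > v4.6 (even though the decimal 4.41 < 4.6).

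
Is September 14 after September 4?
Yes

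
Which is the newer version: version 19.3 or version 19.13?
version 19.13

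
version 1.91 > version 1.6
True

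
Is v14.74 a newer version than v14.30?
Yes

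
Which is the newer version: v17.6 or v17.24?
v17.24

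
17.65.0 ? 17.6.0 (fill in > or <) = >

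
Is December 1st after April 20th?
Yes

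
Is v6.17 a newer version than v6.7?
Yes. Version numbers are compared segment by segment as integers, not as decimals: minor version 17 > 7, so v6.17 > v6.7 (even though the decimal 6.17 < 6.7).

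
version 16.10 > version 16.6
True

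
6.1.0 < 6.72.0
True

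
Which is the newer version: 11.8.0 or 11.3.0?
11.8.0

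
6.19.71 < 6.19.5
False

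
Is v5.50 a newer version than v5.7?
Yes. Version numbers are compared segment by segment as integers, not as decimals: minor version 50 > 7, so v5.50 > v5.7 (even though the decimal 5.50 < 5.7).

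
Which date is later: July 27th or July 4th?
July 27th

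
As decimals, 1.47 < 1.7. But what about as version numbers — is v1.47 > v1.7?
True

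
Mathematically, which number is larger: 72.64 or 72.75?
72.75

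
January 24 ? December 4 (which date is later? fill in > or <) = <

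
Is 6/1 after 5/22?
Yes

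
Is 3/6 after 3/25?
No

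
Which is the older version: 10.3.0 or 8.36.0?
8.36.0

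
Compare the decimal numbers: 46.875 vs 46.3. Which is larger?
46.875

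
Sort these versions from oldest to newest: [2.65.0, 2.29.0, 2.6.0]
[2.6.0, 2.29.0, 2.65.0]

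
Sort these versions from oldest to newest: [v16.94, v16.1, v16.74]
[v16.1, v16.74, v16.94]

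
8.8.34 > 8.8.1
True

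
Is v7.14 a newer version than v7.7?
Yes. Version numbers are compared segment by segment as integers, not as decimals: minor version 14 > 7, so v7.14 > v7.7 (even though the decimal 7.14 < 7.7).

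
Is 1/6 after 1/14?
No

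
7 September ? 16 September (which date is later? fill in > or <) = <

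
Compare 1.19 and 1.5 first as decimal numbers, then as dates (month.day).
As decimals: 1.19 < 1.5. As dates: 1/19 is later than 1/5 (day 19 > day 5).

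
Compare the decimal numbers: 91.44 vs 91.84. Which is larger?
91.84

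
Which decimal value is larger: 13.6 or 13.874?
13.874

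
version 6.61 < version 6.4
False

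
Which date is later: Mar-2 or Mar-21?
Mar-21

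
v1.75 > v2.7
False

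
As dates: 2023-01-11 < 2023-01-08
False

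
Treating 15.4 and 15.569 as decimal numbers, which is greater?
15.569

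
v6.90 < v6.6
False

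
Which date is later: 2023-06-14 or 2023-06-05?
2023-06-14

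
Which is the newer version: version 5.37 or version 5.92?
version 5.92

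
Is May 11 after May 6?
Yes. Day 11 comes after day 6 in May — this is a date comparison, not a decimal one (the decimal 5.11 would be smaller than 5.6).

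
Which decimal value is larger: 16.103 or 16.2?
16.2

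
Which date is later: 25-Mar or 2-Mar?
25-Mar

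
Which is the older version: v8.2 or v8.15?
v8.2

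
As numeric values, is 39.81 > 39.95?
False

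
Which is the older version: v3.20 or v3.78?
v3.20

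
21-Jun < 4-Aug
True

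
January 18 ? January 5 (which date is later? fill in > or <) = >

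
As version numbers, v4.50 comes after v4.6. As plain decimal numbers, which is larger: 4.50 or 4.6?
4.6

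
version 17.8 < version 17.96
True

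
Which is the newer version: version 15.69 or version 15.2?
version 15.69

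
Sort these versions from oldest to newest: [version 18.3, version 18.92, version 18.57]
[version 18.3, version 18.57, version 18.92]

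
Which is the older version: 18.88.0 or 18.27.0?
18.27.0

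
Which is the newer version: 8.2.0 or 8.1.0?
8.2.0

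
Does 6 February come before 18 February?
Yes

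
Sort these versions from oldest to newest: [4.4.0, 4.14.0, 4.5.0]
[4.4.0, 4.5.0, 4.14.0]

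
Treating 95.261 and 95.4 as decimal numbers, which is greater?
95.4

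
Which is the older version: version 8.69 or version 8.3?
version 8.3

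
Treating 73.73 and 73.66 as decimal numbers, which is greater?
73.73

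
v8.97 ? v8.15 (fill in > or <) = >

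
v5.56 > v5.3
True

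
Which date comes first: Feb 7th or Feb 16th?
Feb 7th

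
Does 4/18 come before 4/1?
No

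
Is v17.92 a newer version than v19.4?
No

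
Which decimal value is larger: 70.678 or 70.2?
70.678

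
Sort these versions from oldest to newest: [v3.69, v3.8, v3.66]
[v3.8, v3.66, v3.69]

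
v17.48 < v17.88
True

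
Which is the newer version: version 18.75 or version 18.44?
version 18.75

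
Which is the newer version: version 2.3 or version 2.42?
version 2.42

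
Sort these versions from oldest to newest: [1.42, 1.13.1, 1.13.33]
[1.13.1, 1.13.33, 1.42]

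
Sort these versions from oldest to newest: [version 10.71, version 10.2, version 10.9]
[version 10.2, version 10.9, version 10.71]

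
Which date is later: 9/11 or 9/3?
9/11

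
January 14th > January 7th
True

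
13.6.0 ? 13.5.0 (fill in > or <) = >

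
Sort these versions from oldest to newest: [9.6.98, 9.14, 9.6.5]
[9.6.5, 9.6.98, 9.14]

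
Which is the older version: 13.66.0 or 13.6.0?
13.6.0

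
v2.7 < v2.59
True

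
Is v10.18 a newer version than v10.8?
Yes. Version numbers are compared segment by segment as integers, not as decimals: minor version 18 > 8, so v10.18 > v10.8 (even though the decimal 10.18 < 10.8).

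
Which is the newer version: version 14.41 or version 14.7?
version 14.41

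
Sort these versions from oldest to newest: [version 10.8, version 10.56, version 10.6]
[version 10.6, version 10.8, version 10.56]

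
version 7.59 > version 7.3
True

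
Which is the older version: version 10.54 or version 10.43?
version 10.43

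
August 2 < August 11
True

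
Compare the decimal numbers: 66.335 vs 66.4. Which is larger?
66.4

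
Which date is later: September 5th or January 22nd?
September 5th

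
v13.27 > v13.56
False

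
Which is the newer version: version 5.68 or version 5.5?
version 5.68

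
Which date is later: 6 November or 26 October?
6 November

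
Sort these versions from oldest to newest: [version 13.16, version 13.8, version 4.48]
[version 4.48, version 13.8, version 13.16]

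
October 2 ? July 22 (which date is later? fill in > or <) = >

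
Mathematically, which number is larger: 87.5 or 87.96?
87.96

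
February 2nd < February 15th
True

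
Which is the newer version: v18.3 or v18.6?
v18.6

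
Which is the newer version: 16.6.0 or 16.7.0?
16.7.0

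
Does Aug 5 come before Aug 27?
Yes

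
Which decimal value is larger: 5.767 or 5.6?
5.767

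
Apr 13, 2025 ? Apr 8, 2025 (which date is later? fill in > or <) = >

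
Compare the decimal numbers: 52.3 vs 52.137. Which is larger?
52.3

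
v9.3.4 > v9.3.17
False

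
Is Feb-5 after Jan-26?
Yes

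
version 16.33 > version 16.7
True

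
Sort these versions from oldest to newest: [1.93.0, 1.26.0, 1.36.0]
[1.26.0, 1.36.0, 1.93.0]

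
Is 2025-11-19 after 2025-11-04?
Yes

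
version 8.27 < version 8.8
False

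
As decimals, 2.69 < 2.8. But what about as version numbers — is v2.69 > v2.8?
True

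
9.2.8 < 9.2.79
True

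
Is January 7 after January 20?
No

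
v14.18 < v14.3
False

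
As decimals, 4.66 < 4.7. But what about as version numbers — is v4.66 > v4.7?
True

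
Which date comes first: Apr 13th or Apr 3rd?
Apr 3rd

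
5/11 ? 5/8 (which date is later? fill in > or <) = >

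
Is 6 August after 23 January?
Yes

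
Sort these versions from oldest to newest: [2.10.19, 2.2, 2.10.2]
[2.2, 2.10.2, 2.10.19]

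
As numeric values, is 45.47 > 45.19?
True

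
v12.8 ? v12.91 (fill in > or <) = <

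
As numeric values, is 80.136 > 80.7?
False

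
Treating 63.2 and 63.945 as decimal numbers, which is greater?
63.945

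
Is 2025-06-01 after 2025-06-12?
No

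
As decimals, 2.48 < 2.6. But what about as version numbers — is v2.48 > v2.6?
True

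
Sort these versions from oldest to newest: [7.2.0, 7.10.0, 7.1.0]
[7.1.0, 7.2.0, 7.10.0]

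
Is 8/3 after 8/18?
No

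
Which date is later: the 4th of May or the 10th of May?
the 10th of May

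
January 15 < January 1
False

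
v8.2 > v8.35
False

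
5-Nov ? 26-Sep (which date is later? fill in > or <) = >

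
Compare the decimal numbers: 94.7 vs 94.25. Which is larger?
94.7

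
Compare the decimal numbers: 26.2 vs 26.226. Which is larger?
26.226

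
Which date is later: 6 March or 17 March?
17 March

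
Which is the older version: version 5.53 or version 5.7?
version 5.7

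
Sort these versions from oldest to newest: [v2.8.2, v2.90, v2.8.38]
[v2.8.2, v2.8.38, v2.90]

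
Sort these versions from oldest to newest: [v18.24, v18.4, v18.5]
[v18.4, v18.5, v18.24]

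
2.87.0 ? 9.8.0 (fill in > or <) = <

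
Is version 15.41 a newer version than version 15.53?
No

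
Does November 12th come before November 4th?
No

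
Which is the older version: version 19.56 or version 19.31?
version 19.31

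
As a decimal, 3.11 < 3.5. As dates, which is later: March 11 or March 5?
March 11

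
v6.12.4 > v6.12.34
False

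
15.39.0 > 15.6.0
True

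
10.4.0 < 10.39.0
True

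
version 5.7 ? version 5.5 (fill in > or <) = >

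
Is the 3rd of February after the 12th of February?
No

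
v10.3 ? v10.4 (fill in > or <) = <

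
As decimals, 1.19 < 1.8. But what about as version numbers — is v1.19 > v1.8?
True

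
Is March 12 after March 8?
Yes. Day 12 comes after day 8 in March — this is a date comparison, not a decimal one (the decimal 3.12 would be smaller than 3.8).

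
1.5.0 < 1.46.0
True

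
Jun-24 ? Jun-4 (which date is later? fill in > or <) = >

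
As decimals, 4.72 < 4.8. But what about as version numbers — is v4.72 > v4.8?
True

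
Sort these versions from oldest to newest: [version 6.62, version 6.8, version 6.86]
[version 6.8, version 6.62, version 6.86]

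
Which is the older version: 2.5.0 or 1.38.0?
1.38.0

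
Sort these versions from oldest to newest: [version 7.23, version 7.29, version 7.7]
[version 7.7, version 7.23, version 7.29]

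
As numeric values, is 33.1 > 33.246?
False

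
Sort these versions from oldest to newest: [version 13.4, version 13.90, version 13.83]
[version 13.4, version 13.83, version 13.90]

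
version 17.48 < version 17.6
False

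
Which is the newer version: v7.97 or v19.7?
v19.7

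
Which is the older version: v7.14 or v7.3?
v7.3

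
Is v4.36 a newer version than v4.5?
Yes. Version numbers are compared segment by segment as integers, not as decimals: minor version 36 > 5, so v4.36 > v4.5 (even though the decimal 4.36 < 4.5).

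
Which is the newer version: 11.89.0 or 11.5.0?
11.89.0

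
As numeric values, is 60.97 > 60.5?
True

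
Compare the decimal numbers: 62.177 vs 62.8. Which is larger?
62.8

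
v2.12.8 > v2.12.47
False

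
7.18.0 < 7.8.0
False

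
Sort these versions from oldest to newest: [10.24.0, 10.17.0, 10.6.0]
[10.6.0, 10.17.0, 10.24.0]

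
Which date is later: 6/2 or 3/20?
6/2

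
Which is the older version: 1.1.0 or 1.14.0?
1.1.0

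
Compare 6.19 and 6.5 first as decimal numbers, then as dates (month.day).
As decimals: 6.19 < 6.5. As dates: 6/19 is later than 6/5 (day 19 > day 5).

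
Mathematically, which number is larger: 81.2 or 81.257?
81.257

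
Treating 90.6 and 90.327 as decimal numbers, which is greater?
90.6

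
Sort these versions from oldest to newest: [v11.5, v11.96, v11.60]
[v11.5, v11.60, v11.96]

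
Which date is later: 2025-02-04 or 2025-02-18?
2025-02-18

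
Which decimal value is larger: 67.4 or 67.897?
67.897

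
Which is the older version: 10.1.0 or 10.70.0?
10.1.0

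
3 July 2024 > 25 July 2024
False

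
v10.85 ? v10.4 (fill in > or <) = >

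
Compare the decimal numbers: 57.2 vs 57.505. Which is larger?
57.505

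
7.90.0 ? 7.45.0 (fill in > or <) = >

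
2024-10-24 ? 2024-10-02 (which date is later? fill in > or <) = >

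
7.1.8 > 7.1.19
False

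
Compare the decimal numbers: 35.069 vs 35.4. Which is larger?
35.4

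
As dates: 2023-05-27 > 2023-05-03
True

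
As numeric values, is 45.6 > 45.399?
True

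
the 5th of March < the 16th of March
True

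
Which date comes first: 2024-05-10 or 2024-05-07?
2024-05-07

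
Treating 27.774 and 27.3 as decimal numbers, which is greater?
27.774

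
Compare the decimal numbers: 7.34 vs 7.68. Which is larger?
7.68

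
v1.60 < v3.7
True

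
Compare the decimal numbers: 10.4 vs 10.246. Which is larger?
10.4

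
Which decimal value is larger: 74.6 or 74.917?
74.917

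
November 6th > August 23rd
True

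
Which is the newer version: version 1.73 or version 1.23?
version 1.73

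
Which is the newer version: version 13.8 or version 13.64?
version 13.64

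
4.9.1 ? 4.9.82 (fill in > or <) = <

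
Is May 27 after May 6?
Yes. Day 27 comes after day 6 in May — this is a date comparison, not a decimal one (the decimal 5.27 would be smaller than 5.6).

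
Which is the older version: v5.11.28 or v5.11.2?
v5.11.2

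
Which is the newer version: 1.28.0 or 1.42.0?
1.42.0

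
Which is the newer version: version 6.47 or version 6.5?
version 6.47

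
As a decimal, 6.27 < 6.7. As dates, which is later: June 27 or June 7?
June 27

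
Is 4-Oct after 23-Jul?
Yes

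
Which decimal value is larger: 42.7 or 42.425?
42.7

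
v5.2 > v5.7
False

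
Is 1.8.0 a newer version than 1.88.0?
No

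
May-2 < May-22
True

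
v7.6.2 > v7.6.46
False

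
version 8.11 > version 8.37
False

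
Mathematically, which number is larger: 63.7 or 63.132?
63.7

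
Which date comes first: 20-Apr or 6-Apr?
6-Apr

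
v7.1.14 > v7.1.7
True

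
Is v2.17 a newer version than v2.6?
Yes. Version numbers are compared segment by segment as integers, not as decimals: minor version 17 > 6, so v2.17 > v2.6 (even though the decimal 2.17 < 2.6).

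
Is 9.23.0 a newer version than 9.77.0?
No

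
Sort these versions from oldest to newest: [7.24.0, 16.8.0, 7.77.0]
[7.24.0, 7.77.0, 16.8.0]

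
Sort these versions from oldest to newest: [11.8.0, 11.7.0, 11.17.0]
[11.7.0, 11.8.0, 11.17.0]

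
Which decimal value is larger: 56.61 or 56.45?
56.61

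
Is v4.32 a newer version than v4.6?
Yes. Version numbers are compared segment by segment as integers, not as decimals: minor version 32 > 6, so v4.32 > v4.6 (even though the decimal 4.32 < 4.6).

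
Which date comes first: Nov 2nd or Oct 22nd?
Oct 22nd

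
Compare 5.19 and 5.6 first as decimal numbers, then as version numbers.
As decimals: 5.19 < 5.6. As versions: v5.19 > v5.6 (minor version 19 > 6).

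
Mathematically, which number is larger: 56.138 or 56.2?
56.2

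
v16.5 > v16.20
False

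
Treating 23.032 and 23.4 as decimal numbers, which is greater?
23.4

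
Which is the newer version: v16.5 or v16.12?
v16.12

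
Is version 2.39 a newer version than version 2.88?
No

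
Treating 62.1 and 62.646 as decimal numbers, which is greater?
62.646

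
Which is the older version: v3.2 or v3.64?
v3.2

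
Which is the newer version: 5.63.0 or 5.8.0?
5.63.0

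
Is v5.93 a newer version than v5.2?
Yes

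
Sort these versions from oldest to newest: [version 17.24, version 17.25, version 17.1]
[version 17.1, version 17.24, version 17.25]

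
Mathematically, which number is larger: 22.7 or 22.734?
22.734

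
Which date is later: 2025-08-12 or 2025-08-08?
2025-08-12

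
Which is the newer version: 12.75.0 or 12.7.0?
12.75.0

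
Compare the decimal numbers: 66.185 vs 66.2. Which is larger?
66.2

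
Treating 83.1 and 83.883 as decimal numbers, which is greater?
83.883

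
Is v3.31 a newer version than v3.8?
Yes. Version numbers are compared segment by segment as integers, not as decimals: minor version 31 > 8, so v3.31 > v3.8 (even though the decimal 3.31 < 3.8).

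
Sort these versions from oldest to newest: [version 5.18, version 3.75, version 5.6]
[version 3.75, version 5.6, version 5.18]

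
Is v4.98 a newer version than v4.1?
Yes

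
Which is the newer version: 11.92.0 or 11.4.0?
11.92.0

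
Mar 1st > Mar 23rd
False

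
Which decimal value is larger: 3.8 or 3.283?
3.8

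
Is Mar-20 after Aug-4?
No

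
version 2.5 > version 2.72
False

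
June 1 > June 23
False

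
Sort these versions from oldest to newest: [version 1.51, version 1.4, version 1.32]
[version 1.4, version 1.32, version 1.51]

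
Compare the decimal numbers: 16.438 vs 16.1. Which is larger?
16.438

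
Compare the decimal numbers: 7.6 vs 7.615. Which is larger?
7.615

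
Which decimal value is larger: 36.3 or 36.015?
36.3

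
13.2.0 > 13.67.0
False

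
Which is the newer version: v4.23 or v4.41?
v4.41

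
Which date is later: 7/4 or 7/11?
7/11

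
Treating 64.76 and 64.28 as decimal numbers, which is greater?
64.76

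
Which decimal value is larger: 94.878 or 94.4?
94.878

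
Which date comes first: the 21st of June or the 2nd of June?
the 2nd of June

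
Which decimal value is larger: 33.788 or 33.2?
33.788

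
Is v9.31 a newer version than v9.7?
Yes. Version numbers are compared segment by segment as integers, not as decimals: minor version 31 > 7, so v9.31 > v9.7 (even though the decimal 9.31 < 9.7).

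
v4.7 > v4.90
False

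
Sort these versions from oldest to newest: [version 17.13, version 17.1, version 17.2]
[version 17.1, version 17.2, version 17.13]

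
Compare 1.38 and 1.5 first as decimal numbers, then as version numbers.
As decimals: 1.38 < 1.5. As versions: v1.38 > v1.5 (minor version 38 > 5).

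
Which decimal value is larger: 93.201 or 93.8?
93.8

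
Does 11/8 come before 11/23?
Yes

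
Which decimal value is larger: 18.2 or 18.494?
18.494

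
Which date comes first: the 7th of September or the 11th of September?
the 7th of September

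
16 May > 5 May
True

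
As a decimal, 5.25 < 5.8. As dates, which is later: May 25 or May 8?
May 25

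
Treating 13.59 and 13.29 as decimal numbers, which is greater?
13.59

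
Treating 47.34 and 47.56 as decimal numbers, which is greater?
47.56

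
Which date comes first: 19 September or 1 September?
1 September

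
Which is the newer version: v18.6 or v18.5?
v18.6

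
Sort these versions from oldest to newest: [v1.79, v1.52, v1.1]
[v1.1, v1.52, v1.79]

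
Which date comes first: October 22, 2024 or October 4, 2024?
October 4, 2024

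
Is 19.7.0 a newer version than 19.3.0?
Yes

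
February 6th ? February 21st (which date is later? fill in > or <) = <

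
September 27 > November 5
False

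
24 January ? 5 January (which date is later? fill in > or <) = >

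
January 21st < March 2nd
True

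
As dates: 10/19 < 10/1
False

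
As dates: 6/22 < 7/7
True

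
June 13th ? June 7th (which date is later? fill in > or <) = >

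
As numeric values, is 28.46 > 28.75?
False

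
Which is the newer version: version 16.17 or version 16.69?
version 16.69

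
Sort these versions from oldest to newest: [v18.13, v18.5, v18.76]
[v18.5, v18.13, v18.76]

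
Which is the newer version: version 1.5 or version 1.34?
version 1.34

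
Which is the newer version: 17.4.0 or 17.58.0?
17.58.0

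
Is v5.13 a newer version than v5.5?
Yes. Version numbers are compared segment by segment as integers, not as decimals: minor version 13 > 5, so v5.13 > v5.5 (even though the decimal 5.13 < 5.5).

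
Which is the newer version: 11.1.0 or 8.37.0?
11.1.0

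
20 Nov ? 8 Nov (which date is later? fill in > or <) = >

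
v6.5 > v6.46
False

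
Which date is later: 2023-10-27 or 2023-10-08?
2023-10-27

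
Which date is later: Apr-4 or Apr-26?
Apr-26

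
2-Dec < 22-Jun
False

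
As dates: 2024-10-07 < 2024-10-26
True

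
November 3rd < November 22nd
True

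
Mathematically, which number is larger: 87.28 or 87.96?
87.96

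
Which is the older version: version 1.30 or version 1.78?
version 1.30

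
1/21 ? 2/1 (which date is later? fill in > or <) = <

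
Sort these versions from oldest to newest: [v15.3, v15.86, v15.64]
[v15.3, v15.64, v15.86]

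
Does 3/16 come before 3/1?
No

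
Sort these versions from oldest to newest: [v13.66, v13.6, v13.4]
[v13.4, v13.6, v13.66]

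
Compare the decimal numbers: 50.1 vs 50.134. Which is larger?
50.134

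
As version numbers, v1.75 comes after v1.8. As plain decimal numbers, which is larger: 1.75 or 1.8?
1.8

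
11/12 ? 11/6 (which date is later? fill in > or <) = >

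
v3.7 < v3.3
False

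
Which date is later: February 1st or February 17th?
February 17th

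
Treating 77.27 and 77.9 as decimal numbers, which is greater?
77.9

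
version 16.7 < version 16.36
True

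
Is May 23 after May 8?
Yes. Day 23 comes after day 8 in May — this is a date comparison, not a decimal one (the decimal 5.23 would be smaller than 5.8).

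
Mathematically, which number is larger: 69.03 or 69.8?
69.8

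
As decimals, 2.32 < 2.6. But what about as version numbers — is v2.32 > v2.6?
True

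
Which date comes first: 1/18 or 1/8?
1/8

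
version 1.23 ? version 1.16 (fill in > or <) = >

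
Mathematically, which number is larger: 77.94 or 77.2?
77.94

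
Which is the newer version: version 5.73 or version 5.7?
version 5.73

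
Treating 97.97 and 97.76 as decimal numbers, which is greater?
97.97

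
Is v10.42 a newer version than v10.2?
Yes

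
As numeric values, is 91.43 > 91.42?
True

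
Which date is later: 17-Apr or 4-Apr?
17-Apr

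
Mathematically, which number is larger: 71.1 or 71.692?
71.692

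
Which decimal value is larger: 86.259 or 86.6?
86.6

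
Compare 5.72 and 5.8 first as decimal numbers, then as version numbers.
As decimals: 5.72 < 5.8. As versions: v5.72 > v5.8 (minor version 72 > 8).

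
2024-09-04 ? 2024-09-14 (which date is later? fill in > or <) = <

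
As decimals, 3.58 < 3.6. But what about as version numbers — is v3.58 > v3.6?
True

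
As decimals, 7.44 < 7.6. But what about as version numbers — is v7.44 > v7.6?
True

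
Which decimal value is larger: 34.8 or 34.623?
34.8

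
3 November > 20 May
True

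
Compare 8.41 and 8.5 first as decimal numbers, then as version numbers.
As decimals: 8.41 < 8.5. As versions: v8.41 > v8.5 (minor version 41 > 5).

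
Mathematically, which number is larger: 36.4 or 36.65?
36.65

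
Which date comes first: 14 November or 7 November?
7 November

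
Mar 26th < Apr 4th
True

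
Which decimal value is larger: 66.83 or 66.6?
66.83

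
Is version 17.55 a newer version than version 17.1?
Yes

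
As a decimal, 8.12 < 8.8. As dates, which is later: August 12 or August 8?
August 12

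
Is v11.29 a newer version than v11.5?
Yes. Version numbers are compared segment by segment as integers, not as decimals: minor version 29 > 5, so v11.29 > v11.5 (even though the decimal 11.29 < 11.5).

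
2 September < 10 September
True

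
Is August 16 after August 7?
Yes. Day 16 comes after day 7 in August — this is a date comparison, not a decimal one (the decimal 8.16 would be smaller than 8.7).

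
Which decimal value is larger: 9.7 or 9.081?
9.7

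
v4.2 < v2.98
False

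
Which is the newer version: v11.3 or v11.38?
v11.38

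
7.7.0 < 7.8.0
True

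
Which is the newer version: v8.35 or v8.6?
v8.35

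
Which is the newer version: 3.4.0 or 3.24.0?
3.24.0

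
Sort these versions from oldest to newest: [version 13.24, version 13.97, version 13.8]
[version 13.8, version 13.24, version 13.97]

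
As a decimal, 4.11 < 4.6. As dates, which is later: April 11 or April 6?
April 11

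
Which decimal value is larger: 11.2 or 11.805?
11.805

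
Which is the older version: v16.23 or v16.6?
v16.6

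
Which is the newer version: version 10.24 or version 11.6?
version 11.6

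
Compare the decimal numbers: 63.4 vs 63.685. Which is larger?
63.685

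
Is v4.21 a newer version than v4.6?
Yes. Version numbers are compared segment by segment as integers, not as decimals: minor version 21 > 6, so v4.21 > v4.6 (even though the decimal 4.21 < 4.6).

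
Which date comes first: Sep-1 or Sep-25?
Sep-1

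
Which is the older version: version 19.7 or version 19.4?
version 19.4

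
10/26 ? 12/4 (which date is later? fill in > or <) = <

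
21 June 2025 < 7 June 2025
False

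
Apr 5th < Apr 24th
True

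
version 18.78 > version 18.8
True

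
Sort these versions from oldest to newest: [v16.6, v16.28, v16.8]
[v16.6, v16.8, v16.28]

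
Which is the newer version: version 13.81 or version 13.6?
version 13.81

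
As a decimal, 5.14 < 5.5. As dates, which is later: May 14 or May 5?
May 14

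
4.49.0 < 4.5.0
False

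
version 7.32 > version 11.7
False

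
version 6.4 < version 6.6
True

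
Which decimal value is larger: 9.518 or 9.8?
9.8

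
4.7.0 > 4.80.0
False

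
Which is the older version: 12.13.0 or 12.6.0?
12.6.0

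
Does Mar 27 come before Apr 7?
Yes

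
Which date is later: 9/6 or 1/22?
9/6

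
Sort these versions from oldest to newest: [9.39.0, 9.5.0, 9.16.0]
[9.5.0, 9.16.0, 9.39.0]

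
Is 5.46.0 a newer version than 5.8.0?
Yes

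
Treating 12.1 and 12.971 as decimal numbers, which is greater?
12.971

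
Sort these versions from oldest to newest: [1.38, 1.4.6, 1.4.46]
[1.4.6, 1.4.46, 1.38]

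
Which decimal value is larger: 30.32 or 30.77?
30.77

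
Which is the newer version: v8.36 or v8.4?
v8.36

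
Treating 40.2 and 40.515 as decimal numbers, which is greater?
40.515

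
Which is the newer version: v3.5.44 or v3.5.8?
v3.5.44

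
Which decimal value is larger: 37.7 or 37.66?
37.7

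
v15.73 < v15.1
False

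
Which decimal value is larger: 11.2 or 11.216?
11.216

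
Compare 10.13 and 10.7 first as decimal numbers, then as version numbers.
As decimals: 10.13 < 10.7. As versions: v10.13 > v10.7 (minor version 13 > 7).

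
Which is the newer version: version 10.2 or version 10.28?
version 10.28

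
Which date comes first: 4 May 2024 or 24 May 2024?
4 May 2024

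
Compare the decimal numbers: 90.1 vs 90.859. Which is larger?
90.859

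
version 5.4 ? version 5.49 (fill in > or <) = <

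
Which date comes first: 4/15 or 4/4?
4/4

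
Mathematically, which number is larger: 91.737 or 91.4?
91.737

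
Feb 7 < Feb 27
True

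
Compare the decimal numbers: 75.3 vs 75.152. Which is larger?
75.3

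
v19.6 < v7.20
False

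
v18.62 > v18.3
True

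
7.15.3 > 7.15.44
False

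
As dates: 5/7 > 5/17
False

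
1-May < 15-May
True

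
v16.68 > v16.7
True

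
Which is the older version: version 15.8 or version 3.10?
version 3.10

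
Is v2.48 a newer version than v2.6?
Yes. Version numbers are compared segment by segment as integers, not as decimals: minor version 48 > 6, so v2.48 > v2.6 (even though the decimal 2.48 < 2.6).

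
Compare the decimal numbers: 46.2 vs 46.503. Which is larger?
46.503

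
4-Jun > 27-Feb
True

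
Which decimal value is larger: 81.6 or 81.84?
81.84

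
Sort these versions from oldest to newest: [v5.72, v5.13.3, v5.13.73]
[v5.13.3, v5.13.73, v5.72]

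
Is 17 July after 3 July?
Yes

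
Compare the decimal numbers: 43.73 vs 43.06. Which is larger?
43.73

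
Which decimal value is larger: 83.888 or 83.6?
83.888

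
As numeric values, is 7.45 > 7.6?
False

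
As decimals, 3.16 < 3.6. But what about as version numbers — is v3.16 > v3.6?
True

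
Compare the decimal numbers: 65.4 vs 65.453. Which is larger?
65.453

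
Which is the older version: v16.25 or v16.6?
v16.6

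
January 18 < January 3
False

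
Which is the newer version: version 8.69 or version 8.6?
version 8.69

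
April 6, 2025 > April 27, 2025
False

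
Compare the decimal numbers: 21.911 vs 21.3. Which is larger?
21.911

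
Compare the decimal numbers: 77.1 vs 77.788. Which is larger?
77.788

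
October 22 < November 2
True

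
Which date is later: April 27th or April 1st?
April 27th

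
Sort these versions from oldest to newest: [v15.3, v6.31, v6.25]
[v6.25, v6.31, v15.3]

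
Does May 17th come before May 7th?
No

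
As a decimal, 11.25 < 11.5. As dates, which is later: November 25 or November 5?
November 25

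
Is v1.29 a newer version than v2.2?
No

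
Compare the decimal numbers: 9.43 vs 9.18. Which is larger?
9.43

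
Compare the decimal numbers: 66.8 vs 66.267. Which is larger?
66.8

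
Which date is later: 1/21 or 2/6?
2/6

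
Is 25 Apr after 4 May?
No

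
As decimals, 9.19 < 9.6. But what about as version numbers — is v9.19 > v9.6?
True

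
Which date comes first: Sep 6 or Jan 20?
Jan 20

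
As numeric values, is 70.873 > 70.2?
True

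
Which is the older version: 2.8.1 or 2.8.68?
2.8.1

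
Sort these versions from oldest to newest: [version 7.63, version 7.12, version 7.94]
[version 7.12, version 7.63, version 7.94]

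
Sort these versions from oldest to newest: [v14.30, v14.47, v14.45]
[v14.30, v14.45, v14.47]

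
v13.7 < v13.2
False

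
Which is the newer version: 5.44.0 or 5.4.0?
5.44.0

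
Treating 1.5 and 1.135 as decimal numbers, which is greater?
1.5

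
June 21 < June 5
False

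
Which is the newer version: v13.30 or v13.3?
v13.30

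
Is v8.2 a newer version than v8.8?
No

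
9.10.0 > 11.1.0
False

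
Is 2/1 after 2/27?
No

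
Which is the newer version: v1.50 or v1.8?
v1.50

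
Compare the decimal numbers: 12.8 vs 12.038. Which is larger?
12.8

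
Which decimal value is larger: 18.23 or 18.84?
18.84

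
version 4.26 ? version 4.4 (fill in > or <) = >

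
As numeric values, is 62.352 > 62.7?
False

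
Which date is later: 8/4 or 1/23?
8/4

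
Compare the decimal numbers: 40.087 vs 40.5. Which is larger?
40.5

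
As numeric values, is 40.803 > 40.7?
True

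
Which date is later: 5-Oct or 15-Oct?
15-Oct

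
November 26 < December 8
True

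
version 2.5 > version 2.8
False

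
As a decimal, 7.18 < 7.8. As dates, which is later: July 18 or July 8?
July 18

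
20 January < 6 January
False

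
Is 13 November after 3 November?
Yes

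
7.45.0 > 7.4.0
True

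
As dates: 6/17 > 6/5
True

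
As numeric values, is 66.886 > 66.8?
True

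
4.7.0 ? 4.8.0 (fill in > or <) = <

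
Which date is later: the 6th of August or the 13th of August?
the 13th of August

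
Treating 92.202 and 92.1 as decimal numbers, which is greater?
92.202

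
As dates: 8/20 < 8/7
False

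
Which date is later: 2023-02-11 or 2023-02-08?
2023-02-11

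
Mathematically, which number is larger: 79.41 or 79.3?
79.41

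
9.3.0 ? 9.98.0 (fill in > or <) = <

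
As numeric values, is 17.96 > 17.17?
True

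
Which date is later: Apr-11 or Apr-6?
Apr-11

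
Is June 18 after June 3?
Yes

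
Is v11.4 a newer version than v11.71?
No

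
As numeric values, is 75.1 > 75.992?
False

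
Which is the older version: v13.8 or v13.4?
v13.4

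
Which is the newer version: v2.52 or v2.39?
v2.52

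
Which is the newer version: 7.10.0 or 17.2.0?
17.2.0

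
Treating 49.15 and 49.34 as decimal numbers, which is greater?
49.34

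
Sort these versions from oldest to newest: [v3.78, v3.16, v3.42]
[v3.16, v3.42, v3.78]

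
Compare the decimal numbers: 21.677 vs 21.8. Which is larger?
21.8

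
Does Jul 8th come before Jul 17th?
Yes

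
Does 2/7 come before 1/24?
No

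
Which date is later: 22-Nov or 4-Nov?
22-Nov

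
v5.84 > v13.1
False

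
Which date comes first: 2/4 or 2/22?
2/4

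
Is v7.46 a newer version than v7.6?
Yes. Version numbers are compared segment by segment as integers, not as decimals: minor version 46 > 6, so v7.46 > v7.6 (even though the decimal 7.46 < 7.6).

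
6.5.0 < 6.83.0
True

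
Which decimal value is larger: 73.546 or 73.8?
73.8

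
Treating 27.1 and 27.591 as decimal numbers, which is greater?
27.591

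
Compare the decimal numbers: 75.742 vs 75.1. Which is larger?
75.742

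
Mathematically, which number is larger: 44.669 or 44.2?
44.669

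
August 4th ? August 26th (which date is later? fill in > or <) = <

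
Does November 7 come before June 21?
No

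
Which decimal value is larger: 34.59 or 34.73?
34.73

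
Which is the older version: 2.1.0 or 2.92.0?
2.1.0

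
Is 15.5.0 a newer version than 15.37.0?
No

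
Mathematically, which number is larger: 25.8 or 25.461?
25.8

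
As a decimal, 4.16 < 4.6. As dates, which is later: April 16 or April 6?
April 16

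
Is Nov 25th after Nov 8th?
Yes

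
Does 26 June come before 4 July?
Yes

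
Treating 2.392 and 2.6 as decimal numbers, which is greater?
2.6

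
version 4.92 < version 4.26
False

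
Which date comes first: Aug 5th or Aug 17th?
Aug 5th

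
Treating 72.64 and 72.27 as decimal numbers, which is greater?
72.64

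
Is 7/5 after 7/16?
No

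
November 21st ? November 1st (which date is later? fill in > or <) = >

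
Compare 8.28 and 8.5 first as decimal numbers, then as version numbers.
As decimals: 8.28 < 8.5. As versions: v8.28 > v8.5 (minor version 28 > 5).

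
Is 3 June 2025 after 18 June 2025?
No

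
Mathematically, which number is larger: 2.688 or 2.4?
2.688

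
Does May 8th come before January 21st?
No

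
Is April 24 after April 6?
Yes. Day 24 comes after day 6 in April — this is a date comparison, not a decimal one (the decimal 4.24 would be smaller than 4.6).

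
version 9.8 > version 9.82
False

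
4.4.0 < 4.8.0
True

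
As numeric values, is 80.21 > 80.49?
False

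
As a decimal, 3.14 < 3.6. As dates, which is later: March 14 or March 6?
March 14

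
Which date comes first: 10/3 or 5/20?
5/20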